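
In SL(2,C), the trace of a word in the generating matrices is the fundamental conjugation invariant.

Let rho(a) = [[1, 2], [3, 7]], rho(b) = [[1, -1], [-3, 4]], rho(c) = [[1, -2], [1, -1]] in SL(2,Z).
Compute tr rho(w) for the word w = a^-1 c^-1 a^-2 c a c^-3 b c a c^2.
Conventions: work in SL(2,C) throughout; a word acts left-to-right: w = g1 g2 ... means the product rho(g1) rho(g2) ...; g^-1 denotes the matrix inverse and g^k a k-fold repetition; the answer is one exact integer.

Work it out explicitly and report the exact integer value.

6240

rho(a^-1) = [[7, -2], [-3, 1]]
... * rho(c^-1) = [[-1, 2], [-1, 1]]  ->  [[-5, 12], [2, -5]]
... * rho(a^-1) = [[7, -2], [-3, 1]]  ->  [[-71, 22], [29, -9]]
... * rho(a^-1) = [[7, -2], [-3, 1]]  ->  [[-563, 164], [230, -67]]
... * rho(c) = [[1, -2], [1, -1]]  ->  [[-399, 962], [163, -393]]
... * rho(a) = [[1, 2], [3, 7]]  ->  [[2487, 5936], [-1016, -2425]]
... * rho(c^-1) = [[-1, 2], [-1, 1]]  ->  [[-8423, 10910], [3441, -4457]]
... * rho(c^-1) = [[-1, 2], [-1, 1]]  ->  [[-2487, -5936], [1016, 2425]]
... * rho(c^-1) = [[-1, 2], [-1, 1]]  ->  [[8423, -10910], [-3441, 4457]]
... * rho(b) = [[1, -1], [-3, 4]]  ->  [[41153, -52063], [-16812, 21269]]
... * rho(c) = [[1, -2], [1, -1]]  ->  [[-10910, -30243], [4457, 12355]]
... * rho(a) = [[1, 2], [3, 7]]  ->  [[-101639, -233521], [41522, 95399]]
... * rho(c) = [[1, -2], [1, -1]]  ->  [[-335160, 436799], [136921, -178443]]
... * rho(c) = [[1, -2], [1, -1]]  ->  [[101639, 233521], [-41522, -95399]]
tr = 101639 + -95399 = 6240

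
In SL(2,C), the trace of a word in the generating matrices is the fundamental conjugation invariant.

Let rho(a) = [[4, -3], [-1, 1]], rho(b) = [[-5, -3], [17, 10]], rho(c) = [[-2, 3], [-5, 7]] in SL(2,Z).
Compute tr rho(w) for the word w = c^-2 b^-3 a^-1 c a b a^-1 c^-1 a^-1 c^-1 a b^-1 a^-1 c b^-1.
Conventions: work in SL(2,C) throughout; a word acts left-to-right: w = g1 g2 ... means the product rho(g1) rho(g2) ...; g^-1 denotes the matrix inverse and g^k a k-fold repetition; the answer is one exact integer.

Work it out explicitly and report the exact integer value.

-1415145691550506

rho(c^-1) = [[7, -3], [5, -2]]
... * rho(c^-1) = [[7, -3], [5, -2]]  ->  [[34, -15], [25, -11]]
... * rho(b^-1) = [[10, 3], [-17, -5]]  ->  [[595, 177], [437, 130]]
... * rho(b^-1) = [[10, 3], [-17, -5]]  ->  [[2941, 900], [2160, 661]]
... * rho(b^-1) = [[10, 3], [-17, -5]]  ->  [[14110, 4323], [10363, 3175]]
... * rho(a^-1) = [[1, 3], [1, 4]]  ->  [[18433, 59622], [13538, 43789]]
... * rho(c) = [[-2, 3], [-5, 7]]  ->  [[-334976, 472653], [-246021, 347137]]
... * rho(a) = [[4, -3], [-1, 1]]  ->  [[-1812557, 1477581], [-1331221, 1085200]]
... * rho(b) = [[-5, -3], [17, 10]]  ->  [[34181662, 20213481], [25104505, 14845663]]
... * rho(a^-1) = [[1, 3], [1, 4]]  ->  [[54395143, 183398910], [39950168, 134696167]]
... * rho(c^-1) = [[7, -3], [5, -2]]  ->  [[1297760551, -529983249], [953132011, -389242838]]
... * rho(a^-1) = [[1, 3], [1, 4]]  ->  [[767777302, 1773348657], [563889173, 1302424681]]
... * rho(c^-1) = [[7, -3], [5, -2]]  ->  [[14241184399, -5850029220], [10459347616, -4296516881]]
... * rho(a) = [[4, -3], [-1, 1]]  ->  [[62814766816, -48573582417], [46133907345, -35674559729]]
... * rho(b^-1) = [[10, 3], [-17, -5]]  ->  [[1453898569249, 431312212533], [1067806588843, 316774520680]]
... * rho(a^-1) = [[1, 3], [1, 4]]  ->  [[1885210781782, 6086944557879], [1384581109523, 4470517849249]]
... * rho(c) = [[-2, 3], [-5, 7]]  ->  [[-34205144352959, 48264244250499], [-25121751465291, 35447368273312]]
... * rho(b^-1) = [[10, 3], [-17, -5]]  ->  [[-1162543595788073, -343936654311372], [-853822775299214, -252602095762433]]
tr = -1162543595788073 + -252602095762433 = -1415145691550506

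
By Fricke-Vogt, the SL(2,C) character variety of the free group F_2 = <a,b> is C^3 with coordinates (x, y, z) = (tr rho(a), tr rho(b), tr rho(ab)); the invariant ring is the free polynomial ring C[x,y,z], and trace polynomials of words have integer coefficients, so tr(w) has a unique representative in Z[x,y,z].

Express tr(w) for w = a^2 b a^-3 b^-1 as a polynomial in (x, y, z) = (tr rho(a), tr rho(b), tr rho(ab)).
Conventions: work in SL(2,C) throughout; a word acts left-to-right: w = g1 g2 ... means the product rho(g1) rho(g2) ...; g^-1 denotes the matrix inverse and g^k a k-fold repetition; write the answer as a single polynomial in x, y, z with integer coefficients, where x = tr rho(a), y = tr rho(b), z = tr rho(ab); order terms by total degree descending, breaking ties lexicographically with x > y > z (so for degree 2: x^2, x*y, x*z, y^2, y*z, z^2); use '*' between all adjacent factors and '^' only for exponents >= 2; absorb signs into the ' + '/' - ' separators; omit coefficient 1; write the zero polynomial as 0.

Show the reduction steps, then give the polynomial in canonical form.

apply: trace(a^2 b) = trace(a) trace(b a) - trace(b) = x*z - y
use: trace(a^2) = trace(a) trace(a) - trace(1) = x^2 - 2
trace(b a^2 b) = trace(b) trace(a^2 b) - trace(a^2) = x*y*z - x^2 - y^2 + 2
trace(b a b a) = trace(a b) trace(a b) - trace(1)   [split at repeated a] = z^2 - 2
apply: trace(b a b) = trace(b) trace(a b) - trace(a) = y*z - x
use: trace(b a^2 b a) = trace(a) trace(b a b a) - trace(b a b) = x*z^2 - y*z - x
trace(b a^2 b a^-1) = trace(b a^2 b) trace(a) - trace(b a^2 b a) = x^2*y*z - x^3 - x*y^2 - x*z^2 + y*z + 3*x
trace(a^2 b a^-2 b) = trace(b a^2 b a^-1) trace(a) - trace(b a^2 b) = x^3*y*z - x^4 - x^2*y^2 - x^2*z^2 + 4*x^2 + y^2 - 2
trace(a^-1 b^-1 a^2 b a^-1) = trace(a^2 b a^-2) trace(b) - trace(a^2 b a^-2 b) = -x^3*y*z + x^4 + x^2*y^2 + x^2*z^2 - 4*x^2 + 2
trace(a^-1 b^-1 a^2 b) = trace(a^2 b a^-1) trace(b) - trace(a^2 b a^-1 b) = -x^2*y*z + x^3 + x*y^2 + x*z^2 - 3*x
apply: trace(a^2 b a^-3 b^-1) = trace(a^-1 b^-1 a^2 b a^-1) trace(a) - trace(a^-1 b^-1 a^2 b) = -x^4*y*z + x^5 + x^3*y^2 + x^3*z^2 + x^2*y*z - 5*x^3 - x*y^2 - x*z^2 + 5*x

-x^4*y*z + x^5 + x^3*y^2 + x^3*z^2 + x^2*y*z - 5*x^3 - x*y^2 - x*z^2 + 5*x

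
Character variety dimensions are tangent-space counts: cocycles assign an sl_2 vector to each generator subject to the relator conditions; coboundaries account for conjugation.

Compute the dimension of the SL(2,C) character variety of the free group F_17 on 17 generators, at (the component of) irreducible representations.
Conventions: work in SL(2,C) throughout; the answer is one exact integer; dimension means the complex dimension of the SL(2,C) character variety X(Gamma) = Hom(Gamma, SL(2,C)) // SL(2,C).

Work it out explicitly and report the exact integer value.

Here Gamma is free of rank 17 — no relator constrains a cocycle.
A cocycle picks one sl_2 vector per generator freely, giving dim Z^1 = 3*17 = 51.
dim B^1 = 3: the coboundary map is injective because an irreducible image has centralizer 0 in sl_2.
dim H^1 = 51 - 3 = 48, which is dim X.

48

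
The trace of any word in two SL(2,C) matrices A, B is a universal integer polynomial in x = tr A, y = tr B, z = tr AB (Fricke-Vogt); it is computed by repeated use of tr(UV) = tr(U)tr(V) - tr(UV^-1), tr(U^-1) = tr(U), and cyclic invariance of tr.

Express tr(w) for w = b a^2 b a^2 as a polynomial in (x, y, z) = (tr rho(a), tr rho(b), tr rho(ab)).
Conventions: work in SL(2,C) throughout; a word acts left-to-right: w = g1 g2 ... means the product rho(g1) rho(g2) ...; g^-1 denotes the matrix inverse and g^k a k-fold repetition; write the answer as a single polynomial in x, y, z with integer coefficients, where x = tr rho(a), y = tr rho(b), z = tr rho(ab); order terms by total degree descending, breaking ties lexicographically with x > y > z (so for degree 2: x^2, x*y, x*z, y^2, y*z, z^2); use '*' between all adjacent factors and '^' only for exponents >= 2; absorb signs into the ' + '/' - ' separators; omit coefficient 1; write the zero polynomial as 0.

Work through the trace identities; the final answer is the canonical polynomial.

trace(b a b a) = trace(b a)*trace(b a) - trace(1)   [split at a repeated b] = z^2 - 2
trace(b a b) = trace(b)*trace(a b) - trace(a)   [square of b] = y*z - x
trace(b a^2 b a) = trace(a)*trace(b a b a) - trace(b a b)   [square of a] = x*z^2 - y*z - x
trace(a^2 b) = trace(a)*trace(b a) - trace(b)   [square of a] = x*z - y
trace(a^2) = trace(a)*trace(a) - trace(1)   [square of a] = x^2 - 2
trace(b a^2 b) = trace(b)*trace(a^2 b) - trace(a^2)   [square of b] = x*y*z - x^2 - y^2 + 2
trace(b a^2 b a^2) = trace(a)*trace(b a^2 b a) - trace(b a^2 b)   [square of a] = x^2*z^2 - 2*x*y*z + y^2 - 2

x^2*z^2 - 2*x*y*z + y^2 - 2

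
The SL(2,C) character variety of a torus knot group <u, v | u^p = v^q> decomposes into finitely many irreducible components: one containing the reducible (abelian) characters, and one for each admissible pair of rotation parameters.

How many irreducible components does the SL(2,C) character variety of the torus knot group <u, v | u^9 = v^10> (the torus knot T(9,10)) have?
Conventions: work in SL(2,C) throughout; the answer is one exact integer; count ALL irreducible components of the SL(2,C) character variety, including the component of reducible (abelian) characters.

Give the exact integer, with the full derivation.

Gamma = < u, v | u^9 = v^10 > (torus knot T(9,10)); the central element u^9 = v^10 acts as +I or -I in any irreducible SL(2,C) representation.
This locks tr(u) to 2*cos(pi*alpha/9), alpha in 1..8, and tr(v) to 2*cos(pi*beta/10), beta in 1..9, on each component of irreducible characters.
u^9 = (-1)^alpha I and v^10 = (-1)^beta I must agree, so alpha and beta have equal parity.
Counting: 4 odd alphas x 5 odd betas + 4 even alphas x 4 even betas = 20 + 16 = 36.
Total: 36 irreducible-character components + 1 reducible (abelian) component = 37.

37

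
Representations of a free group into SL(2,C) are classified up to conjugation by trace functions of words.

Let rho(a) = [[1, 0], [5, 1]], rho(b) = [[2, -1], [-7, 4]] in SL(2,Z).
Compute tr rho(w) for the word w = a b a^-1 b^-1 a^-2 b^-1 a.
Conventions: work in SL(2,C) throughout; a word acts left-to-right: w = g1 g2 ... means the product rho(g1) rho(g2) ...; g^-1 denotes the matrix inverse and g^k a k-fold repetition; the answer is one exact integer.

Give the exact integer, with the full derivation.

rho(a) = [[1, 0], [5, 1]]
... * rho(b) = [[2, -1], [-7, 4]]  ->  [[2, -1], [3, -1]]
... * rho(a^-1) = [[1, 0], [-5, 1]]  ->  [[7, -1], [8, -1]]
... * rho(b^-1) = [[4, 1], [7, 2]]  ->  [[21, 5], [25, 6]]
... * rho(a^-1) = [[1, 0], [-5, 1]]  ->  [[-4, 5], [-5, 6]]
... * rho(a^-1) = [[1, 0], [-5, 1]]  ->  [[-29, 5], [-35, 6]]
... * rho(b^-1) = [[4, 1], [7, 2]]  ->  [[-81, -19], [-98, -23]]
... * rho(a) = [[1, 0], [5, 1]]  ->  [[-176, -19], [-213, -23]]
tr = -176 + -23 = -199

-199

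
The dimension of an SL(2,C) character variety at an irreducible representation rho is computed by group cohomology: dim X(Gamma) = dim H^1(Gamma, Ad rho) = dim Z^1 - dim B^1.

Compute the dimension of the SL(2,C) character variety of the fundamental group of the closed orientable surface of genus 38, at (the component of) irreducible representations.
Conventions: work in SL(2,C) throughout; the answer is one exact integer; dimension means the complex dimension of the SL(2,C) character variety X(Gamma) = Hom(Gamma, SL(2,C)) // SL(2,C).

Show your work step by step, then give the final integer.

222

pi_1 of the closed genus-38 surface has 76 generators bound by the single product-of-commutators relator.
A cocycle assigns one sl_2 vector per generator subject to the relator condition d_2(z) = 0: dim of the unconstrained space is 3*2g = 228.
At an irreducible rho, H^2 = coker(d_2) vanishes (Poincare duality: H^2 is dual to H^0 = invariants = 0), so d_2 is surjective onto sl_2 and dim Z^1 = 228 - 3 = 225.
As always at irreducible rho, dim B^1 = 3.
Hence dim X = 225 - 3 = 222.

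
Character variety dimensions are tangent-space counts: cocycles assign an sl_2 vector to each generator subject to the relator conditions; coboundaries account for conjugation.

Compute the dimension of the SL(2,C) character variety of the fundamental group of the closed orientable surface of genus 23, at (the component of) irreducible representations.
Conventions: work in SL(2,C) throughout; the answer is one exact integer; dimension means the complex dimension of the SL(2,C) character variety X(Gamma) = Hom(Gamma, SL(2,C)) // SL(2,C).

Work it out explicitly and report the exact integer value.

The genus-23 surface group: 2g = 46 generators, one relator prod [a_i, b_i].
A cocycle assigns one sl_2 vector per generator subject to the relator condition d_2(z) = 0: dim of the unconstrained space is 3*2g = 138.
At an irreducible rho, H^2 = coker(d_2) vanishes (Poincare duality: H^2 is dual to H^0 = invariants = 0), so d_2 is surjective onto sl_2 and dim Z^1 = 138 - 3 = 135.
Coboundaries contribute dim B^1 = 3 (injective at irreducible rho).
Hence dim X = 135 - 3 = 132.

132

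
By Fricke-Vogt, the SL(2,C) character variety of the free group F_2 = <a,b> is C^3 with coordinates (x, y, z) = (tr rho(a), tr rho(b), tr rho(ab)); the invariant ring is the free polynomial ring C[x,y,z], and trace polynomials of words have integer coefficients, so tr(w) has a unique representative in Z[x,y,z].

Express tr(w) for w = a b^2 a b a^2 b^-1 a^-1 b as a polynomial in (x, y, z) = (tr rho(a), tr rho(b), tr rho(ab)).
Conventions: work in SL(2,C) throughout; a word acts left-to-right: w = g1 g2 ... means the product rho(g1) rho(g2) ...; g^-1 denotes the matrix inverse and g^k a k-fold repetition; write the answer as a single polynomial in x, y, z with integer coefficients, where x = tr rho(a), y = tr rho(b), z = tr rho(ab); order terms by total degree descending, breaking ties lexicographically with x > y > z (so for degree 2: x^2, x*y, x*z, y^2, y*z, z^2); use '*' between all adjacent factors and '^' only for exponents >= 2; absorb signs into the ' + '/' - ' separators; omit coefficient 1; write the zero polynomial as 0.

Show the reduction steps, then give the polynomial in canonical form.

-x^2*y^2*z^3 + 2*x^3*y*z^2 + x*y^3*z^2 + x*y*z^4 - x^4*z - x^2*y^2*z - x^2*z^3 - 3*x*y*z^2 + 3*x^2*z - y^2*z + z

trace(b a b a) = trace(b a) trace(b a) - trace(1)   [split at a repeated b] = z^2 - 2
trace(a b a b a b) = trace(b a b a) trace(b a) - trace(a b)   [split at a repeated b] = z^3 - 3*z
so trace(b a b) = trace(b) trace(a b) - trace(a)   [square of b] = y*z - x
trace(a b a b a) = trace(a) trace(b a b a) - trace(b a b)   [square of a] = x*z^2 - y*z - x
trace(b a b^2 a b a) = trace(b) trace(a b a b a b) - trace(a b a b a)   [square of b] = y*z^3 - x*z^2 - 2*y*z + x
so trace(a b a) = trace(a) trace(b a) - trace(b)   [square of a] = x*z - y
reduce: trace(a b^2 a b) = trace(b) trace(a b a b) - trace(a b a)   [square of b] = y*z^2 - x*z - y
reduce: trace(b^2) = trace(b) trace(b) - trace(1)   [square of b] = y^2 - 2
trace(a b^2 a) = trace(a) trace(b^2 a) - trace(b^2)   [square of a] = x*y*z - x^2 - y^2 + 2
trace(b a b^2 a b) = trace(b) trace(a b^2 a b) - trace(a b^2 a)   [square of b] = y^2*z^2 - 2*x*y*z + x^2 - 2
trace(a b^2 a b a^2 b) = trace(a) trace(b a b^2 a b a) - trace(b a b^2 a b)   [square of a] = x*y*z^3 - x^2*z^2 - y^2*z^2 + 2
so trace(a b a^2) = trace(a) trace(a b a) - trace(a b)   [square of a] = x^2*z - x*y - z
trace(a b^2 a b a) = trace(b) trace(a b a^2 b) - trace(a b a^2)   [square of b] = x*y*z^2 - x^2*z - y^2*z + z
trace(a b^2 a b a^2) = trace(a) trace(a b^2 a b a) - trace(a b^2 a b)   [square of a] = x^2*y*z^2 - x^3*z - x*y^2*z - y*z^2 + 2*x*z + y
so trace(b a b^2 a b a^2 b) = trace(b) trace(a b^2 a b a^2 b) - trace(a b^2 a b a^2)   [square of b] = x*y^2*z^3 - 2*x^2*y*z^2 - y^3*z^2 + x^3*z + x*y^2*z + y*z^2 - 2*x*z + y
trace(a b a b a b a b) = trace(a b a b a b) trace(a b) - trace(b a b a)   [split at a repeated a] = z^4 - 4*z^2 + 2
trace(a b a b a b a) = trace(a) trace(b a b a b a) - trace(b a b a b)   [square of a] = x*z^3 - y*z^2 - 2*x*z + y
reduce: trace(b a b a b^2 a b a) = trace(b) trace(a b a b a b a b) - trace(a b a b a b a)   [square of b] = y*z^4 - x*z^3 - 3*y*z^2 + 2*x*z + y
trace(a b a b^2 a) = trace(b) trace(a^2 b a b) - trace(a^2 b a)   [square of b] = x*y*z^2 - x^2*z - y^2*z + z
so trace(b a b a b^2 a b) = trace(b) trace(a b a b^2 a b) - trace(a b a b^2 a)   [square of b] = y^2*z^3 - 2*x*y*z^2 + x^2*z - y^2*z + x*y - z
trace(b a b^2 a b a^2 b a) = trace(a) trace(b a b a b^2 a b a) - trace(b a b a b^2 a b)   [square of a] = x*y*z^4 - x^2*z^3 - y^2*z^3 - x*y*z^2 + x^2*z + y^2*z + z
reduce: trace(a^-1 b a b^2 a b a^2 b) = trace(b a b^2 a b a^2 b) trace(a) - trace(b a b^2 a b a^2 b a)   [inverse elimination on a] = x^2*y^2*z^3 - 2*x^3*y*z^2 - x*y^3*z^2 - x*y*z^4 + x^4*z + x^2*y^2*z + x^2*z^3 + y^2*z^3 + 2*x*y*z^2 - 3*x^2*z - y^2*z + x*y - z
so trace(a b^2 a b a^2 b^-1 a^-1 b) = trace(a^-1 b a b^2 a b a^2) trace(b) - trace(a^-1 b a b^2 a b a^2 b)   [inverse elimination on b] = -x^2*y^2*z^3 + 2*x^3*y*z^2 + x*y^3*z^2 + x*y*z^4 - x^4*z - x^2*y^2*z - x^2*z^3 - 3*x*y*z^2 + 3*x^2*z - y^2*z + z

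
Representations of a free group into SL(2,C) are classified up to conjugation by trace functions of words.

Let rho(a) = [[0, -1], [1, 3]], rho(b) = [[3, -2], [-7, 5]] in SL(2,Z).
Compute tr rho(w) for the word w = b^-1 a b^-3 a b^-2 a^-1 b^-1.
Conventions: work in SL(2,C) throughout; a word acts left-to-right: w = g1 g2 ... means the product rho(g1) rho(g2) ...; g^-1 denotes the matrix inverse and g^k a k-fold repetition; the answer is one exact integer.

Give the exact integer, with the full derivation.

rho(b^-1) = [[5, 2], [7, 3]]
... * rho(a) = [[0, -1], [1, 3]]  ->  [[2, 1], [3, 2]]
... * rho(b^-1) = [[5, 2], [7, 3]]  ->  [[17, 7], [29, 12]]
... * rho(b^-1) = [[5, 2], [7, 3]]  ->  [[134, 55], [229, 94]]
... * rho(b^-1) = [[5, 2], [7, 3]]  ->  [[1055, 433], [1803, 740]]
... * rho(a) = [[0, -1], [1, 3]]  ->  [[433, 244], [740, 417]]
... * rho(b^-1) = [[5, 2], [7, 3]]  ->  [[3873, 1598], [6619, 2731]]
... * rho(b^-1) = [[5, 2], [7, 3]]  ->  [[30551, 12540], [52212, 21431]]
... * rho(a^-1) = [[3, 1], [-1, 0]]  ->  [[79113, 30551], [135205, 52212]]
... * rho(b^-1) = [[5, 2], [7, 3]]  ->  [[609422, 249879], [1041509, 427046]]
tr = 609422 + 427046 = 1036468

1036468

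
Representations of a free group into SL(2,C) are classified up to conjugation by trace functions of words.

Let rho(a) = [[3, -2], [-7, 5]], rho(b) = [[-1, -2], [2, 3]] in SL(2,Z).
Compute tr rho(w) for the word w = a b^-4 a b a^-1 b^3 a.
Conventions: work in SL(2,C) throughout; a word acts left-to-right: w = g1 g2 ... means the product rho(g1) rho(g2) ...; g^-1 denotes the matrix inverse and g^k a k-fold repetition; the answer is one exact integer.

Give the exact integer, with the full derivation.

225658

rho(a) = [[3, -2], [-7, 5]]
... * rho(b^-1) = [[3, 2], [-2, -1]]  ->  [[13, 8], [-31, -19]]
... * rho(b^-1) = [[3, 2], [-2, -1]]  ->  [[23, 18], [-55, -43]]
... * rho(b^-1) = [[3, 2], [-2, -1]]  ->  [[33, 28], [-79, -67]]
... * rho(b^-1) = [[3, 2], [-2, -1]]  ->  [[43, 38], [-103, -91]]
... * rho(a) = [[3, -2], [-7, 5]]  ->  [[-137, 104], [328, -249]]
... * rho(b) = [[-1, -2], [2, 3]]  ->  [[345, 586], [-826, -1403]]
... * rho(a^-1) = [[5, 2], [7, 3]]  ->  [[5827, 2448], [-13951, -5861]]
... * rho(b) = [[-1, -2], [2, 3]]  ->  [[-931, -4310], [2229, 10319]]
... * rho(b) = [[-1, -2], [2, 3]]  ->  [[-7689, -11068], [18409, 26499]]
... * rho(b) = [[-1, -2], [2, 3]]  ->  [[-14447, -17826], [34589, 42679]]
... * rho(a) = [[3, -2], [-7, 5]]  ->  [[81441, -60236], [-194986, 144217]]
tr = 81441 + 144217 = 225658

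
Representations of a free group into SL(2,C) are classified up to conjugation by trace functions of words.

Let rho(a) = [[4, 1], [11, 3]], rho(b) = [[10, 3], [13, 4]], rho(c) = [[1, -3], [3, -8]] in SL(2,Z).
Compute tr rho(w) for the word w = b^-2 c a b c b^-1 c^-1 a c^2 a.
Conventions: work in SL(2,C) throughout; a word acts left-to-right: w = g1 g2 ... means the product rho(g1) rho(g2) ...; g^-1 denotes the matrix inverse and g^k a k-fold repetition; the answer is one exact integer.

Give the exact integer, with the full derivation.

rho(b^-1) = [[4, -3], [-13, 10]]
... * rho(b^-1) = [[4, -3], [-13, 10]]  ->  [[55, -42], [-182, 139]]
... * rho(c) = [[1, -3], [3, -8]]  ->  [[-71, 171], [235, -566]]
... * rho(a) = [[4, 1], [11, 3]]  ->  [[1597, 442], [-5286, -1463]]
... * rho(b) = [[10, 3], [13, 4]]  ->  [[21716, 6559], [-71879, -21710]]
... * rho(c) = [[1, -3], [3, -8]]  ->  [[41393, -117620], [-137009, 389317]]
... * rho(b^-1) = [[4, -3], [-13, 10]]  ->  [[1694632, -1300379], [-5609157, 4304197]]
... * rho(c^-1) = [[-8, 3], [-3, 1]]  ->  [[-9655919, 3783517], [31960665, -12523274]]
... * rho(a) = [[4, 1], [11, 3]]  ->  [[2995011, 1694632], [-9913354, -5609157]]
... * rho(c) = [[1, -3], [3, -8]]  ->  [[8078907, -22542089], [-26740825, 74613318]]
... * rho(c) = [[1, -3], [3, -8]]  ->  [[-59547360, 156099991], [197099129, -516684069]]
... * rho(a) = [[4, 1], [11, 3]]  ->  [[1478910461, 408752613], [-4895128243, -1352953078]]
tr = 1478910461 + -1352953078 = 125957383

125957383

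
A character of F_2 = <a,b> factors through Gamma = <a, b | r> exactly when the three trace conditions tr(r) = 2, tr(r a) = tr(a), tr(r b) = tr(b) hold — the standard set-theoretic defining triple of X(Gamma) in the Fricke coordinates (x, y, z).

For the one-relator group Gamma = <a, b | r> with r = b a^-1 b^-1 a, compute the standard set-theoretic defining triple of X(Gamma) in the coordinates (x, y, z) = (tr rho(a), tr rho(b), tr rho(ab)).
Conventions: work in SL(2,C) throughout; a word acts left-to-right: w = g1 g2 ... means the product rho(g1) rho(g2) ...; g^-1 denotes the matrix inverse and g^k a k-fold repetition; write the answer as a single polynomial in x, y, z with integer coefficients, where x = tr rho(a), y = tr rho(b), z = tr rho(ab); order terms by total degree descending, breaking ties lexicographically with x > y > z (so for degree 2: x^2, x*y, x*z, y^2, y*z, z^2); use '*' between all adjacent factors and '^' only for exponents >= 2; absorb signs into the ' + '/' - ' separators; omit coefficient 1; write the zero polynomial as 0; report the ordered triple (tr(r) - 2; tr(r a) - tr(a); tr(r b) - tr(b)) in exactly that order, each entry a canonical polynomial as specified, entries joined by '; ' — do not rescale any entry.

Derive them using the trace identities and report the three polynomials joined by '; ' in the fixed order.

-x*y*z + x^2 + y^2 + z^2 - 4; -x^2*y*z + x^3 + x*y^2 + x*z^2 - 4*x; -x*y^2*z + x^2*y + y^3 + y*z^2 - 4*y

use: trace(a b a) = trace(a) trace(b a) - trace(b) = x*z - y
trace(a b a b) = trace(b a) trace(b a) - trace(1)   [split at repeated b] = z^2 - 2
trace(b^-1 a b a) = trace(a b a) trace(b) - trace(a b a b) = x*y*z - y^2 - z^2 + 2
apply: trace(b a^-1 b^-1 a) = trace(b^-1 a b) trace(a) - trace(b^-1 a b a) = -x*y*z + x^2 + y^2 + z^2 - 2
trace(a^2) = trace(a) trace(a) - trace(1) = x^2 - 2
use: trace(a^2 b a) = trace(a) trace(a b a) - trace(a b) = x^2*z - x*y - z
trace(b a b) = trace(b) trace(a b) - trace(a) = y*z - x
trace(a^2 b a b) = trace(a) trace(b a b a) - trace(b a b) = x*z^2 - y*z - x
apply: trace(b^-1 a^2 b a) = trace(a^2 b a) trace(b) - trace(a^2 b a b) = x^2*y*z - x*y^2 - x*z^2 + x
use: trace(b a^-1 b^-1 a^2) = trace(b^-1 a^2 b) trace(a) - trace(b^-1 a^2 b a) = -x^2*y*z + x^3 + x*y^2 + x*z^2 - 3*x
apply: trace(b^2) = trace(b) trace(b) - trace(1) = y^2 - 2
use: trace(b a b^2) = trace(b) trace(a b^2) - trace(a b) = y^2*z - x*y - z
trace(b a b^2 a) = trace(b) trace(a b a b) - trace(a b a) = y*z^2 - x*z - y
trace(a b^2 a^-1 b) = trace(b a b^2) trace(a) - trace(b a b^2 a) = x*y^2*z - x^2*y - y*z^2 + y
use: trace(b a^-1 b^-1 a b) = trace(a b^2 a^-1) trace(b) - trace(a b^2 a^-1 b) = -x*y^2*z + x^2*y + y^3 + y*z^2 - 3*y
assemble the triple (trace(r) - 2; trace(r a) - x; trace(r b) - y)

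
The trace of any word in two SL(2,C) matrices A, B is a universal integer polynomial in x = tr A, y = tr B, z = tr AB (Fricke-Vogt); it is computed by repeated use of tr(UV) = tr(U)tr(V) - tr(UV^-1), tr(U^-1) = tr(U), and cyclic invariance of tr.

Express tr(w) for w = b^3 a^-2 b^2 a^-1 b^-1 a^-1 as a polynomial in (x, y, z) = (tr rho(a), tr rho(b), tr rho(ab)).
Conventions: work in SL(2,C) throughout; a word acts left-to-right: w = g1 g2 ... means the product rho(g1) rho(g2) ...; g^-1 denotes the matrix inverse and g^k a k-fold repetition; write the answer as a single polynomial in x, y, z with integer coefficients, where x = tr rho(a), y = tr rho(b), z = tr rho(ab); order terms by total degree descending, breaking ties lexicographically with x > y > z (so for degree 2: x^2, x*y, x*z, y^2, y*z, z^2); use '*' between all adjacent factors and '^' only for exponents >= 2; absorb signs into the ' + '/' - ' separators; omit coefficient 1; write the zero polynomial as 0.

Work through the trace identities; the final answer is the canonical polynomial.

x^3*y^5*z - x^2*y^6 - 2*x^2*y^4*z^2 - 3*x^3*y^3*z + x*y^3*z^3 + 5*x^2*y^4 + 4*x^2*y^2*z^2 + y^6 + y^4*z^2 + 2*x^3*y*z - x*y*z^3 - 6*x^2*y^2 - x^2*z^2 - 6*y^4 - 3*y^2*z^2 - x*y*z + x^2 + 9*y^2 + z^2 - 2

apply: tr(b^2) = tr(b) * tr(b) - tr(1)   [square of b] = y^2 - 2
use: tr(b^3) = tr(b) * tr(b^2) - tr(b)   [square of b] = y^3 - 3*y
tr(b^4) = tr(b) * tr(b^3) - tr(b^2)   [square of b] = y^4 - 4*y^2 + 2
use: tr(a b^2) = tr(b) * tr(a b) - tr(a)   [square of b] = y*z - x
tr(a b^3) = tr(b) * tr(a b^2) - tr(a b)   [square of b] = y^2*z - x*y - z
use: tr(b^4 a) = tr(b) * tr(a b^3) - tr(a b^2)   [square of b] = y^3*z - x*y^2 - 2*y*z + x
apply: tr(a^-1 b^4) = tr(b^4) * tr(a) - tr(b^4 a)   [inverse elimination on a] = x*y^4 - y^3*z - 3*x*y^2 + 2*y*z + x
use: tr(b^2 a^-2 b^2) = tr(a^-1 b^4) * tr(a) - tr(a^-1 b^4 a)   [inverse elimination on a] = x^2*y^4 - x*y^3*z - 3*x^2*y^2 - y^4 + 2*x*y*z + x^2 + 4*y^2 - 2
apply: tr(a b a b) = tr(a b) * tr(a b) - tr(1)   [split at a repeated a] = z^2 - 2
use: tr(a b a) = tr(a) * tr(b a) - tr(b)   [square of a] = x*z - y
tr(a b^2 a b) = tr(b) * tr(a b a b) - tr(a b a)   [square of b] = y*z^2 - x*z - y
tr(a b^2 a) = tr(a) * tr(b^2 a) - tr(b^2)   [square of a] = x*y*z - x^2 - y^2 + 2
tr(b^2 a b^2 a) = tr(b) * tr(a b^2 a b) - tr(a b^2 a)   [square of b] = y^2*z^2 - 2*x*y*z + x^2 - 2
tr(a^-1 b^2 a b^2) = tr(b^2 a b^2) * tr(a) - tr(b^2 a b^2 a)   [inverse elimination on a] = x*y^3*z - x^2*y^2 - y^2*z^2 + 2
tr(b^2 a^-2 b^2 a) = tr(a^-1 b^2 a b^2) * tr(a) - tr(a^-1 b^2 a b^2 a)   [inverse elimination on a] = x^2*y^3*z - x^3*y^2 - x*y^2*z^2 - y^3*z + x*y^2 + 2*y*z + x
use: tr(b^2 a^-2 b^2 a^-1) = tr(b^2 a^-2 b^2) * tr(a) - tr(b^2 a^-2 b^2 a)   [inverse elimination on a] = x^3*y^4 - 2*x^2*y^3*z - 2*x^3*y^2 - x*y^4 + x*y^2*z^2 + 2*x^2*y*z + y^3*z + x^3 + 3*x*y^2 - 2*y*z - 3*x
tr(b a b^3 a) = tr(b) * tr(a b a b^2) - tr(a b a b)   [square of b] = y^2*z^2 - x*y*z - y^2 - z^2 + 2
use: tr(a^-1 b a b^3) = tr(b a b^3) * tr(a) - tr(b a b^3 a)   [inverse elimination on a] = x*y^3*z - x^2*y^2 - y^2*z^2 - x*y*z + x^2 + y^2 + z^2 - 2
tr(a b^3 a^-2 b) = tr(a^-1 b a b^3) * tr(a) - tr(a^-1 b a b^3 a)   [inverse elimination on a] = x^2*y^3*z - x^3*y^2 - x*y^2*z^2 - x^2*y*z - y^3*z + x^3 + 2*x*y^2 + x*z^2 + 2*y*z - 3*x
use: tr(b^2 a^2 b) = tr(b) * tr(b a^2 b) - tr(b a^2)   [square of b] = x*y^2*z - x^2*y - y^3 - x*z + 3*y
apply: tr(b a^2 b^3) = tr(b) * tr(b^2 a^2 b) - tr(b^2 a^2)   [square of b] = x*y^3*z - x^2*y^2 - y^4 - 2*x*y*z + x^2 + 4*y^2 - 2
apply: tr(b^2 a^2 b^3) = tr(b) * tr(b a^2 b^3) - tr(b a^2 b^2)   [square of b] = x*y^4*z - x^2*y^3 - y^5 - 3*x*y^2*z + 2*x^2*y + 5*y^3 + x*z - 5*y
tr(a b a^2 b) = tr(a) * tr(b a b a) - tr(b a b)   [square of a] = x*z^2 - y*z - x
tr(a b a^2) = tr(a) * tr(b a^2) - tr(b a)   [square of a] = x^2*z - x*y - z
tr(a^2 b^2 a b) = tr(b) * tr(a b a^2 b) - tr(a b a^2)   [square of b] = x*y*z^2 - x^2*z - y^2*z + z
apply: tr(a^2 b^2 a) = tr(a) * tr(b^2 a^2) - tr(b^2 a)   [square of a] = x^2*y*z - x^3 - x*y^2 - y*z + 3*x
tr(a b^2 a^2 b^2) = tr(b) * tr(a^2 b^2 a b) - tr(a^2 b^2 a)   [square of b] = x*y^2*z^2 - 2*x^2*y*z - y^3*z + x^3 + x*y^2 + 2*y*z - 3*x
tr(a b^2 a^2 b) = tr(a) * tr(b a b^2 a) - tr(b a b^2)   [square of a] = x*y*z^2 - x^2*z - y^2*z + z
apply: tr(b^2 a^2 b^3 a) = tr(b) * tr(a b^2 a^2 b^2) - tr(a b^2 a^2 b)   [square of b] = x*y^3*z^2 - 2*x^2*y^2*z - y^4*z + x^3*y + x*y^3 - x*y*z^2 + x^2*z + 3*y^2*z - 3*x*y - z
apply: tr(a b^3 a^-1 b^2 a) = tr(b^2 a^2 b^3) * tr(a) - tr(b^2 a^2 b^3 a)   [inverse elimination on a] = x^2*y^4*z - x^3*y^3 - x*y^5 - x*y^3*z^2 - x^2*y^2*z + y^4*z + x^3*y + 4*x*y^3 + x*y*z^2 - 3*y^2*z - 2*x*y + z
use: tr(b a b a b^3) = tr(b) * tr(b^2 a b a b) - tr(b^2 a b a)   [square of b] = y^3*z^2 - x*y^2*z - y^3 - 2*y*z^2 + x*z + 3*y
tr(b^2 a b a b^3) = tr(b) * tr(b a b a b^3) - tr(b a b a b^2)   [square of b] = y^4*z^2 - x*y^3*z - y^4 - 3*y^2*z^2 + 2*x*y*z + 4*y^2 + z^2 - 2
apply: tr(a b a b a b) = tr(b a) * tr(b a b a) - tr(b^-1 a^-1)   [split at a repeated b] = z^3 - 3*z
tr(a b a b a b^2) = tr(b) * tr(a b a b a b) - tr(a b a b a)   [square of b] = y*z^3 - x*z^2 - 2*y*z + x
tr(a b a b^3 a b) = tr(b) * tr(a b a b a b^2) - tr(a b a b a b)   [square of b] = y^2*z^3 - x*y*z^2 - 2*y^2*z - z^3 + x*y + 3*z
use: tr(a b a b^3 a) = tr(b) * tr(b a^2 b a b) - tr(b a^2 b a)   [square of b] = x*y^2*z^2 - x^2*y*z - y^3*z - x*z^2 + 2*y*z + x
apply: tr(b^2 a b a b^3 a) = tr(b) * tr(a b a b^3 a b) - tr(a b a b^3 a)   [square of b] = y^3*z^3 - 2*x*y^2*z^2 + x^2*y*z - y^3*z - y*z^3 + x*y^2 + x*z^2 + y*z - x
use: tr(a b^3 a^-1 b^2 a b) = tr(b^2 a b a b^3) * tr(a) - tr(b^2 a b a b^3 a)   [inverse elimination on a] = x*y^4*z^2 - x^2*y^3*z - y^3*z^3 - x*y^4 - x*y^2*z^2 + x^2*y*z + y^3*z + y*z^3 + 3*x*y^2 - y*z - x
use: tr(b^2 a b^-1 a b^3 a^-1) = tr(a b^3 a^-1 b^2 a) * tr(b) - tr(a b^3 a^-1 b^2 a b)   [inverse elimination on b] = x^2*y^5*z - x^3*y^4 - x*y^6 - 2*x*y^4*z^2 + y^5*z + y^3*z^3 + x^3*y^2 + 5*x*y^4 + 2*x*y^2*z^2 - x^2*y*z - 4*y^3*z - y*z^3 - 5*x*y^2 + 2*y*z + x
use: tr(b^2 a b^-1 a b^3) = tr(a b^5 a) * tr(b) - tr(a b^5 a b)   [inverse elimination on b] = x*y^5*z - x^2*y^4 - y^6 - y^4*z^2 - 2*x*y^3*z + 2*x^2*y^2 + 6*y^4 + 3*y^2*z^2 - x*y*z - 9*y^2 - z^2 + 2
tr(b^-1 a b^3 a^-2 b^2 a) = tr(b^2 a b^-1 a b^3 a^-1) * tr(a) - tr(b^2 a b^-1 a b^3)   [inverse elimination on a] = x^3*y^5*z - x^4*y^4 - x^2*y^6 - 2*x^2*y^4*z^2 + x*y^3*z^3 + x^4*y^2 + 6*x^2*y^4 + 2*x^2*y^2*z^2 + y^6 + y^4*z^2 - x^3*y*z - 2*x*y^3*z - x*y*z^3 - 7*x^2*y^2 - 6*y^4 - 3*y^2*z^2 + 3*x*y*z + x^2 + 9*y^2 + z^2 - 2
tr(b^3 a^-2 b^2 a^-1 b^-1 a) = tr(b^-1 a b^3 a^-2 b^2) * tr(a) - tr(b^-1 a b^3 a^-2 b^2 a)   [inverse elimination on a] = -x^3*y^5*z + x^4*y^4 + x^2*y^6 + 2*x^2*y^4*z^2 + x^3*y^3*z - x*y^3*z^3 - 2*x^4*y^2 - 6*x^2*y^4 - 3*x^2*y^2*z^2 - y^6 - y^4*z^2 + x*y^3*z + x*y*z^3 + x^4 + 9*x^2*y^2 + x^2*z^2 + 6*y^4 + 3*y^2*z^2 - x*y*z - 4*x^2 - 9*y^2 - z^2 + 2
tr(b^3 a^-2 b^2 a^-1 b^-1 a^-1) = tr(b^3 a^-2 b^2 a^-1 b^-1) * tr(a) - tr(b^3 a^-2 b^2 a^-1 b^-1 a)   [inverse elimination on a] = x^3*y^5*z - x^2*y^6 - 2*x^2*y^4*z^2 - 3*x^3*y^3*z + x*y^3*z^3 + 5*x^2*y^4 + 4*x^2*y^2*z^2 + y^6 + y^4*z^2 + 2*x^3*y*z - x*y*z^3 - 6*x^2*y^2 - x^2*z^2 - 6*y^4 - 3*y^2*z^2 - x*y*z + x^2 + 9*y^2 + z^2 - 2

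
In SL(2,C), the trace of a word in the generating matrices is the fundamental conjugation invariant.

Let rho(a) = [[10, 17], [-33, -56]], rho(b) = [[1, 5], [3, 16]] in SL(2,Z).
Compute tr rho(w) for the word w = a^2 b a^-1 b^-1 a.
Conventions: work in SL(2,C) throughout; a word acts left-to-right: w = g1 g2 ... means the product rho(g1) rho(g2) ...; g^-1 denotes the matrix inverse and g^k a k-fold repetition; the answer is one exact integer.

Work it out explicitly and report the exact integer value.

466150229

rho(a) = [[10, 17], [-33, -56]]
... * rho(a) = [[10, 17], [-33, -56]]  ->  [[-461, -782], [1518, 2575]]
... * rho(b) = [[1, 5], [3, 16]]  ->  [[-2807, -14817], [9243, 48790]]
... * rho(a^-1) = [[-56, -17], [33, 10]]  ->  [[-331769, -100451], [1092462, 330769]]
... * rho(b^-1) = [[16, -5], [-3, 1]]  ->  [[-5006951, 1558394], [16487085, -5131541]]
... * rho(a) = [[10, 17], [-33, -56]]  ->  [[-101496512, -172388231], [334211703, 567646741]]
tr = -101496512 + 567646741 = 466150229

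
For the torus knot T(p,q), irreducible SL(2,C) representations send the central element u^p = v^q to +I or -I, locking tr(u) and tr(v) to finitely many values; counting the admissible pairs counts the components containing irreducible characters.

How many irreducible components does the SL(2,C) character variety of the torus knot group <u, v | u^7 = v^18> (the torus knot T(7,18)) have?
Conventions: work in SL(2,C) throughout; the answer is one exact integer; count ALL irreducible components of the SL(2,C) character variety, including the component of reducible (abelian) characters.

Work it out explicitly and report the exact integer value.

For T(7,18): irreducibility forces the central element u^7 = v^18 to one of +I, -I.
So on each irreducible component the traces are pinned: tr(u) = 2*cos(pi*alpha/7) with 1 <= alpha <= 6, tr(v) = 2*cos(pi*beta/18) with 1 <= beta <= 17.
u^7 = (-1)^alpha I and v^18 = (-1)^beta I must agree, so alpha and beta have equal parity.
Counting: 3 odd alphas x 9 odd betas + 3 even alphas x 8 even betas = 27 + 24 = 51.
components with irreducible characters: 51; plus the single component of reducible (abelian) characters: total 52.

52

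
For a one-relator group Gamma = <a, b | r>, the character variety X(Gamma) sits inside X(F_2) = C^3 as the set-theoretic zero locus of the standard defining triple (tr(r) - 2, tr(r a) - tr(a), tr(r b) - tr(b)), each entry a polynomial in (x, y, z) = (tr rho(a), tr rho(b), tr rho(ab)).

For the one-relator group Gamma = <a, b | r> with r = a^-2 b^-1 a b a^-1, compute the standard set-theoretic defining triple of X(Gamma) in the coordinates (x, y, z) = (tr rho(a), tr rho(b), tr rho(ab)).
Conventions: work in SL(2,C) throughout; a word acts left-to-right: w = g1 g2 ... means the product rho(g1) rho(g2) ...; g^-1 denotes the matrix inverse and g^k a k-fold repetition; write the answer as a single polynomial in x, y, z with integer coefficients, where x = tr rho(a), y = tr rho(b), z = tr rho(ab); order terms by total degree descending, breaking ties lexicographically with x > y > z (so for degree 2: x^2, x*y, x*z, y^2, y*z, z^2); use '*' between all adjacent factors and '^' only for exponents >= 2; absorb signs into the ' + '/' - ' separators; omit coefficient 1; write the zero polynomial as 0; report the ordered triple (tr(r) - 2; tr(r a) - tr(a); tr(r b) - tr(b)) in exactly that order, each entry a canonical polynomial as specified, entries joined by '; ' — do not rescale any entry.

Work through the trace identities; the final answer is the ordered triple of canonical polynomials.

tr(b a b) = tr(b) tr(a b) - tr(a)   [square of b] = y*z - x
tr(b a b a) = tr(b a) tr(b a) - tr(1)   [split at a repeated b] = z^2 - 2
tr(a b a^-1 b) = tr(b a b) tr(a) - tr(b a b a)   [inverse elimination on a] = x*y*z - x^2 - z^2 + 2
tr(a^-1 b^-1 a b) = tr(a b a^-1) tr(b) - tr(a b a^-1 b)   [inverse elimination on b] = -x*y*z + x^2 + y^2 + z^2 - 2
tr(a^-2 b^-1 a b) = tr(a^-1 b^-1 a b) tr(a) - tr(a^-1 b^-1 a b a)   [inverse elimination on a] = -x^2*y*z + x^3 + x*y^2 + x*z^2 - 3*x
tr(a^-2 b^-1 a b a^-1) = tr(a^-2 b^-1 a b) tr(a) - tr(a^-2 b^-1 a b a)   [inverse elimination on a] = -x^3*y*z + x^4 + x^2*y^2 + x^2*z^2 + x*y*z - 4*x^2 - y^2 - z^2 + 2
tr(a^2 b) = tr(a) tr(b a) - tr(b) = x*z - y
tr(a^2) = tr(a) tr(a) - tr(1) = x^2 - 2
tr(b a^2 b) = tr(b) tr(a^2 b) - tr(a^2) = x*y*z - x^2 - y^2 + 2
tr(b a^2 b a) = tr(a) tr(b a b a) - tr(b a b) = x*z^2 - y*z - x
tr(a b a^-1 b a) = tr(b a^2 b) tr(a) - tr(b a^2 b a) = x^2*y*z - x^3 - x*y^2 - x*z^2 + y*z + 3*x
tr(b a b a b) = tr(b) tr(a b a b) - tr(a b a) = y*z^2 - x*z - y
tr(b a b a b a) = tr(b a) tr(b a b a) - tr(b^-1 a^-1)   [split at repeated b] = z^3 - 3*z
tr(a b a^-1 b a b) = tr(b a b a b) tr(a) - tr(b a b a b a) = x*y*z^2 - x^2*z - z^3 - x*y + 3*z
tr(b^-1 a b a^-1 b a) = tr(a b a^-1 b a) tr(b) - tr(a b a^-1 b a b) = x^2*y^2*z - x^3*y - x*y^3 - 2*x*y*z^2 + x^2*z + y^2*z + z^3 + 4*x*y - 3*z
tr(b^-1 a b a^-1 b a^-1) = tr(b^-1 a b a^-1 b) tr(a) - tr(b^-1 a b a^-1 b a) = -x^2*y^2*z + x^3*y + x*y^3 + 2*x*y*z^2 - x^2*z - y^2*z - z^3 - 3*x*y + 3*z
tr(a^-2 b^-1 a b a^-1 b) = tr(b^-1 a b a^-1 b a^-1) tr(a) - tr(b^-1 a b a^-1 b) = -x^3*y^2*z + x^4*y + x^2*y^3 + 2*x^2*y*z^2 - x^3*z - x*y^2*z - x*z^3 - 3*x^2*y + 3*x*z - y
assemble the triple (tr(r) - 2; tr(r a) - x; tr(r b) - y)

-x^3*y*z + x^4 + x^2*y^2 + x^2*z^2 + x*y*z - 4*x^2 - y^2 - z^2; -x^2*y*z + x^3 + x*y^2 + x*z^2 - 4*x; -x^3*y^2*z + x^4*y + x^2*y^3 + 2*x^2*y*z^2 - x^3*z - x*y^2*z - x*z^3 - 3*x^2*y + 3*x*z - 2*y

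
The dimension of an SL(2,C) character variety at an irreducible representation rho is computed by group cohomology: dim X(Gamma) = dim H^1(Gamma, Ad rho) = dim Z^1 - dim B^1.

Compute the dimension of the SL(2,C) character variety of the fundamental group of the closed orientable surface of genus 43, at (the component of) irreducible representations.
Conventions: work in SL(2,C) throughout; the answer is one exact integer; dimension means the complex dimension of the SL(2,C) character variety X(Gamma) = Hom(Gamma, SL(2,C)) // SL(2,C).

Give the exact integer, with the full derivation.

252

The genus-43 surface group: 2g = 86 generators, one relator prod [a_i, b_i].
Unconstrained cocycle data is one sl_2 vector per generator (258 dimensions), cut by the relator condition d_2(z) = 0.
At an irreducible rho, H^2 = coker(d_2) vanishes (Poincare duality: H^2 is dual to H^0 = invariants = 0), so d_2 is surjective onto sl_2 and dim Z^1 = 258 - 3 = 255.
dim B^1 = 3 (coboundaries, injective at irreducible rho).
dim H^1 = 255 - 3 = 252 = dim X.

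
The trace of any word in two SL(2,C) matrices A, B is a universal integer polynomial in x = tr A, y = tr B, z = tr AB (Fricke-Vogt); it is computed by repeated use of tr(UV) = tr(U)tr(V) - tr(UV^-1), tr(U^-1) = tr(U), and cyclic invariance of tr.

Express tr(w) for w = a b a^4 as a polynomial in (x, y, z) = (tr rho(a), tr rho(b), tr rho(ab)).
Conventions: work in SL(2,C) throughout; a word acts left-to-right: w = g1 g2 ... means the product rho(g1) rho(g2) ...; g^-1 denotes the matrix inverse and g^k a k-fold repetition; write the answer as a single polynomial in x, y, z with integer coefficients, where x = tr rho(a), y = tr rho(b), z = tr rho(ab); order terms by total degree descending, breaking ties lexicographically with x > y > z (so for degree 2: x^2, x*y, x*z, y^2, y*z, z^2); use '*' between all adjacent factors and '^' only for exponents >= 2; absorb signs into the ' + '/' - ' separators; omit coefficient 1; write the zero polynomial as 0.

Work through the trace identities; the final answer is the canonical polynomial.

x^4*z - x^3*y - 3*x^2*z + 2*x*y + z

apply: tr(b a^2) = tr(a) * tr(b a) - tr(b) = x*z - y
use: tr(a^2 b a) = tr(a) * tr(b a^2) - tr(b a) = x^2*z - x*y - z
tr(b a^4) = tr(a) * tr(a^2 b a) - tr(a^2 b) = x^3*z - x^2*y - 2*x*z + y
apply: tr(a b a^4) = tr(a) * tr(b a^4) - tr(b a^3) = x^4*z - x^3*y - 3*x^2*z + 2*x*y + z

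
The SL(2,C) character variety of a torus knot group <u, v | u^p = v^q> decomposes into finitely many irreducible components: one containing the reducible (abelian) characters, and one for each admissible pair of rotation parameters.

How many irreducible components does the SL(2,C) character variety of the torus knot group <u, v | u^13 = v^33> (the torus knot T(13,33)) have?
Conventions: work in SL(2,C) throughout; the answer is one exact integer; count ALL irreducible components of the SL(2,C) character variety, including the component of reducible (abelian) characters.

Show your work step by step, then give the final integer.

For T(13,33): irreducibility forces the central element u^13 = v^33 to one of +I, -I.
On an irreducible component, tr(u) is locked at 2*cos(pi*alpha/13) for some alpha in 1..12, and tr(v) at 2*cos(pi*beta/33) for some beta in 1..32.
Consistency of u^13 = (-1)^alpha I with v^33 = (-1)^beta I forces alpha = beta (mod 2).
count pairs: odd alpha (6 choices) x odd beta (16), plus even alpha (6) x even beta (16): 6*16 + 6*16 = 192.
components with irreducible characters: 192; plus the single component of reducible (abelian) characters: total 193.

193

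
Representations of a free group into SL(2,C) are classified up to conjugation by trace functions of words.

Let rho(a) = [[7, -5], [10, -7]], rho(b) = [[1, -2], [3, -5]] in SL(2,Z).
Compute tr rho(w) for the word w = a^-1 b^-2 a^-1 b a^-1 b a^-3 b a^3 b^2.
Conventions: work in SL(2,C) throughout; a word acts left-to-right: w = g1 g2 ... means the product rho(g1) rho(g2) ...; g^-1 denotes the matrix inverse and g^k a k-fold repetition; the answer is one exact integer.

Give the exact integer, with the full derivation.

-321426

rho(a^-1) = [[-7, 5], [-10, 7]]
... * rho(b^-1) = [[-5, 2], [-3, 1]]  ->  [[20, -9], [29, -13]]
... * rho(b^-1) = [[-5, 2], [-3, 1]]  ->  [[-73, 31], [-106, 45]]
... * rho(a^-1) = [[-7, 5], [-10, 7]]  ->  [[201, -148], [292, -215]]
... * rho(b) = [[1, -2], [3, -5]]  ->  [[-243, 338], [-353, 491]]
... * rho(a^-1) = [[-7, 5], [-10, 7]]  ->  [[-1679, 1151], [-2439, 1672]]
... * rho(b) = [[1, -2], [3, -5]]  ->  [[1774, -2397], [2577, -3482]]
... * rho(a^-1) = [[-7, 5], [-10, 7]]  ->  [[11552, -7909], [16781, -11489]]
... * rho(a^-1) = [[-7, 5], [-10, 7]]  ->  [[-1774, 2397], [-2577, 3482]]
... * rho(a^-1) = [[-7, 5], [-10, 7]]  ->  [[-11552, 7909], [-16781, 11489]]
... * rho(b) = [[1, -2], [3, -5]]  ->  [[12175, -16441], [17686, -23883]]
... * rho(a) = [[7, -5], [10, -7]]  ->  [[-79185, 54212], [-115028, 78751]]
... * rho(a) = [[7, -5], [10, -7]]  ->  [[-12175, 16441], [-17686, 23883]]
... * rho(a) = [[7, -5], [10, -7]]  ->  [[79185, -54212], [115028, -78751]]
... * rho(b) = [[1, -2], [3, -5]]  ->  [[-83451, 112690], [-121225, 163699]]
... * rho(b) = [[1, -2], [3, -5]]  ->  [[254619, -396548], [369872, -576045]]
tr = 254619 + -576045 = -321426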